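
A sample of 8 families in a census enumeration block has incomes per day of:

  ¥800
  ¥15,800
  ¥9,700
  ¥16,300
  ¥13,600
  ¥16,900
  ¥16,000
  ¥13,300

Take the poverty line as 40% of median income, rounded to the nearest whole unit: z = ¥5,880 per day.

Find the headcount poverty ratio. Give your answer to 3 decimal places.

0.125

1 of the 8 families have income below ¥5,880.
H = 1/8 = 0.125.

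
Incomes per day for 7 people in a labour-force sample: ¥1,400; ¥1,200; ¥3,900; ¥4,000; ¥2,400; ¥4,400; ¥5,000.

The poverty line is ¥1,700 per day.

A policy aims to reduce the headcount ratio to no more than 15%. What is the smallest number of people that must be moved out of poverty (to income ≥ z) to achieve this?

1

Currently q = 2 of N = 7 are below the line (H = 0.286).
A headcount ratio of at most 15% allows at most ⌊0.15 × 7⌋ = 1 poor people.
So at least 2 − 1 = 1 must be lifted.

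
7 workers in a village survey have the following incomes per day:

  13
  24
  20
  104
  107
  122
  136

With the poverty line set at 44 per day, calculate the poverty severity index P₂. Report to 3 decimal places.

Poor units: 13, 20, 24 (q = 3 of N = 7).
Gap ratios (z−y)/z: (44−13)/44 = 0.7045; (44−20)/44 = 0.5455; (44−24)/44 = 0.4545.
Squared: 0.4964; 0.2975; 0.2066.
Sum = 1.000517; P₂ = 1.000517 / 7 = 0.143.

0.143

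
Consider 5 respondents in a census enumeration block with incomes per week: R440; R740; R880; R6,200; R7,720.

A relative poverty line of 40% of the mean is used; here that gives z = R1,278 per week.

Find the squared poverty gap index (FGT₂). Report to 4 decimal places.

Incomes under z: R440, R740, R880 (q = 3 of N = 5).
Relative gaps: (1278−440)/1278 = 0.6557; (1278−740)/1278 = 0.4210; (1278−880)/1278 = 0.3114.
Squared: 0.4300; 0.1772; 0.0970.
Sum = 0.704159; P₂ = 0.704159 / 5 = 0.1408.

0.1408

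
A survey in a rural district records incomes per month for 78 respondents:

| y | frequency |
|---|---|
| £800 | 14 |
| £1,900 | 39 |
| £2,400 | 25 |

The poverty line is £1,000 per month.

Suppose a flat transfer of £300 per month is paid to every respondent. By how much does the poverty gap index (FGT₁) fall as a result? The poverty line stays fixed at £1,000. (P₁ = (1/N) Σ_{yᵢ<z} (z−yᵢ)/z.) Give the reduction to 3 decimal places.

Before: below the line — 14×£800; poverty gap index (FGT₁) = 0.03590.
After the £300 transfer: below the line — none; poverty gap index (FGT₁) = 0.00000.
Reduction = 0.03590 − 0.00000 = 0.036.

0.036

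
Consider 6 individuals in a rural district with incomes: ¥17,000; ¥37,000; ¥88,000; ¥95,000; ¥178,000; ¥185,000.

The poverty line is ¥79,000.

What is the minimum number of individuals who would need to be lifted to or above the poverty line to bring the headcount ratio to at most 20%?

1

2 of the 6 individuals are poor, so H = 2/6 = 0.333.
A headcount ratio of at most 20% allows at most ⌊0.20 × 6⌋ = 1 poor individuals.
So at least 2 − 1 = 1 must be lifted.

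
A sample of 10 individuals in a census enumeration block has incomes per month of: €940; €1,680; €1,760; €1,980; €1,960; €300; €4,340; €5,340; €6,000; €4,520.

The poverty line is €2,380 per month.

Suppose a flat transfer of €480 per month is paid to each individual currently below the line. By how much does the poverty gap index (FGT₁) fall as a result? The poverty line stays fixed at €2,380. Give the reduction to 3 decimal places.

Before: below the line — €300, €940, €1,680, €1,760, €1,960, €1,980; poverty gap index (FGT₁) = 0.23782.
After the €480 transfer: below the line — €780, €1,420, €2,160, €2,240; poverty gap index (FGT₁) = 0.12269.
Reduction = 0.23782 − 0.12269 = 0.115.

0.115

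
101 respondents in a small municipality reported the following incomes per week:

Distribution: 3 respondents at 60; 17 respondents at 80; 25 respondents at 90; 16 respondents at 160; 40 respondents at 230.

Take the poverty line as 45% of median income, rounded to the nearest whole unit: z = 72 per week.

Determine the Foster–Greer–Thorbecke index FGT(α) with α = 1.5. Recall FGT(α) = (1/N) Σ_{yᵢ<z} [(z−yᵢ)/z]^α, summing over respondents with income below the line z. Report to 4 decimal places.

Below the line: 3×60 (q = 3 of N = 101).
Shortfall ratios: (72−60)/72 = 0.1667 (×3).
Raised to α = 1.5: 0.06804 (×3).
Sum = 0.204124; FGT(1.5) = 0.204124 / 101 = 0.0020.

0.0020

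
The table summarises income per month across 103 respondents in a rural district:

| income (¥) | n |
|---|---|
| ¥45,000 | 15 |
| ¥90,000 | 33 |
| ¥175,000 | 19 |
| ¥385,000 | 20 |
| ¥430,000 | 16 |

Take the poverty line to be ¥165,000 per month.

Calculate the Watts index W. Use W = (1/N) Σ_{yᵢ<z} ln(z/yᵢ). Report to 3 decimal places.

Below the line: 15×¥45,000, 33×¥90,000 (q = 48 of N = 103).
ln(z/y) terms: ln(165000/45000) = 1.2993 (×15); ln(165000/90000) = 0.6061 (×33).
W = 39.491726 / 103 = 0.383.

0.383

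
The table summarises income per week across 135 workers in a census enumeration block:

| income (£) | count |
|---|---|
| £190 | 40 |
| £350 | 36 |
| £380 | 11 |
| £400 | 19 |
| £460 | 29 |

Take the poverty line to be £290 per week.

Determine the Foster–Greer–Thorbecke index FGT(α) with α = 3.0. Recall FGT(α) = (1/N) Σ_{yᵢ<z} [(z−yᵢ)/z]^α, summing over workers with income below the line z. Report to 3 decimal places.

0.012

Below the line: 40×£190 (q = 40 of N = 135).
Relative gaps: (290−190)/290 = 0.3448 (×40).
Raised to α = 3.0: 0.04100 (×40).
Sum = 1.640084; FGT(3.0) = 1.640084 / 135 = 0.012.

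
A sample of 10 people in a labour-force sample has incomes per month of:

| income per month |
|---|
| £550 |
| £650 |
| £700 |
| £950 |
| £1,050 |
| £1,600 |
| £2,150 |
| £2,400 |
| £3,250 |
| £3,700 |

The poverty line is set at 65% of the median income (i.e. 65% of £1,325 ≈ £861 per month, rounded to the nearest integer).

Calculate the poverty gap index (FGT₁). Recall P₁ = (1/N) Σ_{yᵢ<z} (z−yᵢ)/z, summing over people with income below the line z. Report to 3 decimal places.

0.079

Below z: £550, £650, £700 (q = 3 of N = 10).
Normalized shortfalls: (861−550)/861 = 0.3612; (861−650)/861 = 0.2451; (861−700)/861 = 0.1870.
Σ = 0.793264. Dividing by the full population N = 10 gives P₁ = 0.079.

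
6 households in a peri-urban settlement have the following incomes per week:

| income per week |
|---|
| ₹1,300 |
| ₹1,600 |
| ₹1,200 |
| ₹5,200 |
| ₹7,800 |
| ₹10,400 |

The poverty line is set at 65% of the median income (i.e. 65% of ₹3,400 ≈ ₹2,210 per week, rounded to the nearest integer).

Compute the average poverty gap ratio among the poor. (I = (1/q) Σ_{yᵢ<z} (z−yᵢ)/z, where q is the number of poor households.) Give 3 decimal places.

0.382

Incomes under z: ₹1,200, ₹1,300, ₹1,600 (q = 3 of N = 6).
Relative gaps: 0.4570, 0.4118, 0.2760; sum = 1.144796.
The income-gap ratio divides by q (the poor only): 1.144796 / 3 = 0.382.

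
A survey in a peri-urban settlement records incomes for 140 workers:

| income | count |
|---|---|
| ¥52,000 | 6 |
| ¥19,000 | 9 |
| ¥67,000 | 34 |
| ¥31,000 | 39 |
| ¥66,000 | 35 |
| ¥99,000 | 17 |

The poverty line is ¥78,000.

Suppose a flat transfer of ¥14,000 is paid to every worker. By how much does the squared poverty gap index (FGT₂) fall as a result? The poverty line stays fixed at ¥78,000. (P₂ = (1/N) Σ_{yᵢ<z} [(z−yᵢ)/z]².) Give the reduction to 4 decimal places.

Before: below the line — 9×¥19,000, 39×¥31,000, 6×¥52,000, 35×¥66,000, 34×¥67,000; squared poverty gap index (FGT₂) = 0.153435.
After the ¥14,000 transfer: below the line — 9×¥33,000, 39×¥45,000, 6×¥66,000; squared poverty gap index (FGT₂) = 0.072274.
Reduction = 0.153435 − 0.072274 = 0.0812.

0.0812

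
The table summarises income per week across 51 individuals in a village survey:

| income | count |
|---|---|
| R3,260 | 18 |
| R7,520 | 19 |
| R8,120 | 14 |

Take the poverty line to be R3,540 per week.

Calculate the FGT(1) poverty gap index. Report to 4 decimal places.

0.0279

Below the line: 18×R3,260 (q = 18 of N = 51).
Shortfall ratios: (3540−3260)/3540 = 0.0791 (×18).
Sum of shortfalls = 1.423729; P₁ averages over all N: 1.423729 / 51 = 0.0279.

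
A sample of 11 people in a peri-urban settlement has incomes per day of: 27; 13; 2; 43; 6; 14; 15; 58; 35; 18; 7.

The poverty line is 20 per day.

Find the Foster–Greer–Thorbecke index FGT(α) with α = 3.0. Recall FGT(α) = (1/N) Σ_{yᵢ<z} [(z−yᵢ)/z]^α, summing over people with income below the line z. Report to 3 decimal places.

0.130

Below z: 2, 6, 7, 13, 14, 15, 18 (q = 7 of N = 11).
Shortfall ratios: (20−2)/20 = 0.9000; (20−6)/20 = 0.7000; (20−7)/20 = 0.6500; (20−13)/20 = 0.3500; (20−14)/20 = 0.3000; (20−15)/20 = 0.2500; (20−18)/20 = 0.1000.
Raised to α = 3.0: 0.72900; 0.34300; 0.27463; 0.04287; 0.02700; 0.01562; 0.00100.
Sum = 1.433125; FGT(3.0) = 1.433125 / 11 = 0.130.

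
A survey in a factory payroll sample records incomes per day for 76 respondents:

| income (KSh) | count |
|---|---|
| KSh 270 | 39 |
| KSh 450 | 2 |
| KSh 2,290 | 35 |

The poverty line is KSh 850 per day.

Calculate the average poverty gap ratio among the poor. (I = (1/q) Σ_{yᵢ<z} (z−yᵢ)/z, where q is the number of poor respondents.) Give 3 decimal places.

0.672

Poor units: 39×KSh 270, 2×KSh 450 (q = 41 of N = 76).
Shortfall ratios (z−y)/z: 0.6824 (×39), 0.4706 (×2); sum = 27.552941.
The income-gap ratio divides by q (the poor only): 27.552941 / 41 = 0.672.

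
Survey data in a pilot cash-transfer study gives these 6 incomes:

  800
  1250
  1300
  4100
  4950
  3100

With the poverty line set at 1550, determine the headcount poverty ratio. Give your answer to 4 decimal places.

0.5000

3 of the 6 households have income below 1550.
H = 3/6 = 0.5000.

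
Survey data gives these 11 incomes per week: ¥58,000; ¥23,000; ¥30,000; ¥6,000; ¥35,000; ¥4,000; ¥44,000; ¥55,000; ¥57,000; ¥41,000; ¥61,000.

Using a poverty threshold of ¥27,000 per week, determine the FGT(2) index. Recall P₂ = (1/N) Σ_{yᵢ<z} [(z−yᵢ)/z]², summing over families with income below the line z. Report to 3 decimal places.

Incomes under z: ¥4,000, ¥6,000, ¥23,000 (q = 3 of N = 11).
Gap ratios (z−y)/z: (27000−4000)/27000 = 0.8519; (27000−6000)/27000 = 0.7778; (27000−23000)/27000 = 0.1481.
Squared: 0.7257; 0.6049; 0.0219.
Sum = 1.352538; P₂ = 1.352538 / 11 = 0.123.

0.123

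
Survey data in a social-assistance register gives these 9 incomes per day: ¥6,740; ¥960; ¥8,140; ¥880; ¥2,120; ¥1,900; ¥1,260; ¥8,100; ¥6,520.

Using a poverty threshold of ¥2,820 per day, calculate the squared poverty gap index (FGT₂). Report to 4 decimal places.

Below z: ¥880, ¥960, ¥1,260, ¥1,900, ¥2,120 (q = 5 of N = 9).
Normalized shortfalls: (2820−880)/2820 = 0.6879; (2820−960)/2820 = 0.6596; (2820−1260)/2820 = 0.5532; (2820−1900)/2820 = 0.3262; (2820−2120)/2820 = 0.2482.
Squared: 0.4733; 0.4350; 0.3060; 0.1064; 0.0616.
Sum = 1.382375; P₂ = 1.382375 / 9 = 0.1536.

0.1536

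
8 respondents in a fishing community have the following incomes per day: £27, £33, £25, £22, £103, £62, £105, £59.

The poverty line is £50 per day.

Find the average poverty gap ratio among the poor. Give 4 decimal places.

Below z: £22, £25, £27, £33 (q = 4 of N = 8).
Relative gaps: 0.5600, 0.5000, 0.4600, 0.3400; sum = 1.860000.
I averages over the q = 4 poor units only: 1.860000 / 4 = 0.4650.

0.4650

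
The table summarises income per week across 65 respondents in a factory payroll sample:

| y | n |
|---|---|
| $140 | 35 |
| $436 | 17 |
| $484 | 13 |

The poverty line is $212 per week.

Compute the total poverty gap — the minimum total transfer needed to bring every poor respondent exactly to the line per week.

$2,520

Poor units: 35×$140 (q = 35 of N = 65).
Individual gaps: 35×(212−140) = 2520.
Aggregate gap = $2,520.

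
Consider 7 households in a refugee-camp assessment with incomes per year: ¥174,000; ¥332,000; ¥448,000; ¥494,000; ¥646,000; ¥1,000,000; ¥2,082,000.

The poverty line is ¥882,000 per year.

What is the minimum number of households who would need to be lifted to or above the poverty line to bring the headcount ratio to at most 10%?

5 of the 7 households are poor, so H = 5/7 = 0.714.
A headcount ratio of at most 10% allows at most ⌊0.10 × 7⌋ = 0 poor households.
So at least 5 − 0 = 5 must be lifted.

5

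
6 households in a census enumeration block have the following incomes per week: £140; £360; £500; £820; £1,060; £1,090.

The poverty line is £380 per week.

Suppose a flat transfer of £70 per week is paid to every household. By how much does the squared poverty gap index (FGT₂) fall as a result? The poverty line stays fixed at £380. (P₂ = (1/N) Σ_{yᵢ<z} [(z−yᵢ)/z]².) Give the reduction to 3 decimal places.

0.034

Before: below the line — £140, £360; squared poverty gap index (FGT₂) = 0.06694.
After the £70 transfer: below the line — £210; squared poverty gap index (FGT₂) = 0.03336.
Reduction = 0.06694 − 0.03336 = 0.034.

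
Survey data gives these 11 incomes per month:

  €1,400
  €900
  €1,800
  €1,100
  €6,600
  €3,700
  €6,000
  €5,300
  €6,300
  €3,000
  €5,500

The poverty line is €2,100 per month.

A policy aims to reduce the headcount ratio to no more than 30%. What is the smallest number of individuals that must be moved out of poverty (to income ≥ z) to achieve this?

1

Currently q = 4 of N = 11 are below the line (H = 0.364).
A headcount ratio of at most 30% allows at most ⌊0.30 × 11⌋ = 3 poor individuals.
So at least 4 − 3 = 1 must be lifted.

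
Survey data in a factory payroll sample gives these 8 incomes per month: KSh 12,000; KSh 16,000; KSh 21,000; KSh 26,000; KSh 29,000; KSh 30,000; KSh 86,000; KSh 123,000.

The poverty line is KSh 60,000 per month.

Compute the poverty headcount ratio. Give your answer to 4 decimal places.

0.7500

6 of the 8 families have income below KSh 60,000.
H = 6/8 = 0.7500.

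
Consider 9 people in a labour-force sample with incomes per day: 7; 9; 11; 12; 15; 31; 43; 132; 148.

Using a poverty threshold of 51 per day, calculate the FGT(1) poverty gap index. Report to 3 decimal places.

Below z: 7, 9, 11, 12, 15, 31, 43 (q = 7 of N = 9).
Relative gaps: (51−7)/51 = 0.8627; (51−9)/51 = 0.8235; (51−11)/51 = 0.7843; (51−12)/51 = 0.7647; (51−15)/51 = 0.7059; (51−31)/51 = 0.3922; (51−43)/51 = 0.1569.
Sum of shortfalls = 4.490196; P₁ averages over all N: 4.490196 / 9 = 0.499.

0.499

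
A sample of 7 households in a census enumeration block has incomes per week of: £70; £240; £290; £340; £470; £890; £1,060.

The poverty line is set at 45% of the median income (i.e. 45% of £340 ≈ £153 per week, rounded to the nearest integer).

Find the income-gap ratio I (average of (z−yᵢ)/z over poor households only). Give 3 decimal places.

0.542

Incomes under z: £70 (q = 1 of N = 7).
Relative gaps: 0.5425; sum = 0.542484.
I averages over the q = 1 poor units only: 0.542484 / 1 = 0.542.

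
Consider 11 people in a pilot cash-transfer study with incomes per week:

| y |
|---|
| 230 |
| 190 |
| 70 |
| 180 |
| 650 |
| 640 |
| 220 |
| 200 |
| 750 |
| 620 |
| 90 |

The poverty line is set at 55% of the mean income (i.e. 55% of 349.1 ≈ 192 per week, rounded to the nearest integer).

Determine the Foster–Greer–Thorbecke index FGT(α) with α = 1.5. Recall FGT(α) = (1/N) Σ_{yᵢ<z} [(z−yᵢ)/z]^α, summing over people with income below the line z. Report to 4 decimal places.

Below z: 70, 90, 180, 190 (q = 4 of N = 11).
Gap ratios (z−y)/z: (192−70)/192 = 0.6354; (192−90)/192 = 0.5312; (192−180)/192 = 0.0625; (192−190)/192 = 0.0104.
Raised to α = 1.5: 0.50651; 0.38721; 0.01562; 0.00106.
Sum = 0.910410; FGT(1.5) = 0.910410 / 11 = 0.0828.

0.0828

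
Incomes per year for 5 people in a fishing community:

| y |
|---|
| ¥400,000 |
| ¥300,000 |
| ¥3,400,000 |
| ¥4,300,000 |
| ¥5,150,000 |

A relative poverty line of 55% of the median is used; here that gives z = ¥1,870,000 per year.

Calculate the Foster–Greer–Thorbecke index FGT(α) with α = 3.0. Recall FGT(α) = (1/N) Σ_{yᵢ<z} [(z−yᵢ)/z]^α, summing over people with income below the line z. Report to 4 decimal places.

Incomes under z: ¥300,000, ¥400,000 (q = 2 of N = 5).
Gap ratios (z−y)/z: (1870000−300000)/1870000 = 0.8396; (1870000−400000)/1870000 = 0.7861.
Raised to α = 3.0: 0.59180; 0.48577.
Sum = 1.077565; FGT(3.0) = 1.077565 / 5 = 0.2155.

0.2155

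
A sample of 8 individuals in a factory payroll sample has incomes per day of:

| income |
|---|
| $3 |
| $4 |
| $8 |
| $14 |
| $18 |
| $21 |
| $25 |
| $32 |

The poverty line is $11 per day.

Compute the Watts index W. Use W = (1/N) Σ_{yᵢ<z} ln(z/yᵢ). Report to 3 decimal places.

Poor units: $3, $4, $8 (q = 3 of N = 8).
Log gaps: ln(11/3) = 1.2993; ln(11/4) = 1.0116; ln(11/8) = 0.3185.
W = 2.629338 / 8 = 0.329.

0.329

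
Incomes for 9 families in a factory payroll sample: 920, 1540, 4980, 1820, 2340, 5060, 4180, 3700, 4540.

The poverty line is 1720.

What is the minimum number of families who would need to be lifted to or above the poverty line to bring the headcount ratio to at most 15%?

1

Currently q = 2 of N = 9 are below the line (H = 0.222).
A headcount ratio of at most 15% allows at most ⌊0.15 × 9⌋ = 1 poor families.
So at least 2 − 1 = 1 must be lifted.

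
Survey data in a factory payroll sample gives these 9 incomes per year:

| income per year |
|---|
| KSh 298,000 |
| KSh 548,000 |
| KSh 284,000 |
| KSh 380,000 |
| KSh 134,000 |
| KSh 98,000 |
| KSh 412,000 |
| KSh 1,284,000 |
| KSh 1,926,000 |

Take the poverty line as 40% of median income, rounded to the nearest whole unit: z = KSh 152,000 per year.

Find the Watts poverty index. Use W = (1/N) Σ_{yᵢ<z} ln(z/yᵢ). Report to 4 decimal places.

Below z: KSh 98,000, KSh 134,000 (q = 2 of N = 9).
Log shortfalls: ln(152000/98000) = 0.4389; ln(152000/134000) = 0.1260.
W = 0.564954 / 9 = 0.0628.

0.0628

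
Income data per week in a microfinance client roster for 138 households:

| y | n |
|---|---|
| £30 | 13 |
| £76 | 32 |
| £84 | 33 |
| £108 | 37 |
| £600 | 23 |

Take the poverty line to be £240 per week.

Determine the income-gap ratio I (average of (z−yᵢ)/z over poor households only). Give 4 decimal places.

Below the line: 13×£30, 32×£76, 33×£84, 37×£108 (q = 115 of N = 138).
Shortfall ratios (z−y)/z: 0.8750 (×13), 0.6833 (×32), 0.6500 (×33), 0.5500 (×37); sum = 75.041667.
The income-gap ratio divides by q (the poor only): 75.041667 / 115 = 0.6525.

0.6525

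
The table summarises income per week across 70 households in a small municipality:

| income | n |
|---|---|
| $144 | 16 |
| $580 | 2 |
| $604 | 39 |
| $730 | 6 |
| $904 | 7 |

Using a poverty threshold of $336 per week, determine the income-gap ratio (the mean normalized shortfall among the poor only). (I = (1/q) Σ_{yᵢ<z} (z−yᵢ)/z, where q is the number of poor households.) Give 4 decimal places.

Incomes under z: 16×$144 (q = 16 of N = 70).
Shortfall ratios (z−y)/z: 0.5714 (×16); sum = 9.142857.
The income-gap ratio divides by q (the poor only): 9.142857 / 16 = 0.5714.

0.5714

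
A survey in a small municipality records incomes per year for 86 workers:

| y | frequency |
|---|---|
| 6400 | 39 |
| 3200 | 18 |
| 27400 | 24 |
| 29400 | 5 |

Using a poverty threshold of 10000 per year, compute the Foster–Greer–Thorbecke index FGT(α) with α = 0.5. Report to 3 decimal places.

Below z: 18×3200, 39×6400 (q = 57 of N = 86).
Normalized shortfalls: (10000−3200)/10000 = 0.6800 (×18); (10000−6400)/10000 = 0.3600 (×39).
Raised to α = 0.5: 0.82462 (×18); 0.60000 (×39).
Sum = 38.243180; FGT(0.5) = 38.243180 / 86 = 0.445.

0.445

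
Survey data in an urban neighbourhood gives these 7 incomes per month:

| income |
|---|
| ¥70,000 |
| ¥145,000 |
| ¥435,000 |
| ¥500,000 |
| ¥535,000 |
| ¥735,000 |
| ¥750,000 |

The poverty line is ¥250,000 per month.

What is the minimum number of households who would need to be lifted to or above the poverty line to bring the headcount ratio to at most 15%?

2 of the 7 households are poor, so H = 2/7 = 0.286.
A headcount ratio of at most 15% allows at most ⌊0.15 × 7⌋ = 1 poor households.
So at least 2 − 1 = 1 must be lifted.

1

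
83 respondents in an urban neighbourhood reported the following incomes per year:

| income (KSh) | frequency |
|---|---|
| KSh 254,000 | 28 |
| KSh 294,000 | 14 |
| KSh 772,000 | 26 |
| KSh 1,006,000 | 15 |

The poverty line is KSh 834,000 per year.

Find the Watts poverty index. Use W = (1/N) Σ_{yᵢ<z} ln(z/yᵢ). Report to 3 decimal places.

Poor units: 28×KSh 254,000, 14×KSh 294,000, 26×KSh 772,000 (q = 68 of N = 83).
Log shortfalls: ln(834000/254000) = 1.1889 (×28); ln(834000/294000) = 1.0427 (×14); ln(834000/772000) = 0.0772 (×26).
W = 49.894797 / 83 = 0.601.

0.601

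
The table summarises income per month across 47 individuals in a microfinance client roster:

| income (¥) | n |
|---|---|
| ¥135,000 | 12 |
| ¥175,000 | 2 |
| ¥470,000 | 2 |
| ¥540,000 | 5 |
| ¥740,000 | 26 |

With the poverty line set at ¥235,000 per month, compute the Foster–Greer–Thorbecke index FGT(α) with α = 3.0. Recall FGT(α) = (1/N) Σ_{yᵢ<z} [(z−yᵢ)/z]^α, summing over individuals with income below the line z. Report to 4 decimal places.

Below z: 12×¥135,000, 2×¥175,000 (q = 14 of N = 47).
Relative gaps: (235000−135000)/235000 = 0.4255 (×12); (235000−175000)/235000 = 0.2553 (×2).
Raised to α = 3.0: 0.07705 (×12); 0.01664 (×2).
Sum = 0.957938; FGT(3.0) = 0.957938 / 47 = 0.0204.

0.0204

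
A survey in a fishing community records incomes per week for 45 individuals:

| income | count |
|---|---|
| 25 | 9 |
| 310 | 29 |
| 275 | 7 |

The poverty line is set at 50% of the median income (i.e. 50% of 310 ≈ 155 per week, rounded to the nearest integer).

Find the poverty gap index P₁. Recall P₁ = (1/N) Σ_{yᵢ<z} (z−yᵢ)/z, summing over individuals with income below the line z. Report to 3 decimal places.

Below z: 9×25 (q = 9 of N = 45).
Normalized shortfalls: (155−25)/155 = 0.8387 (×9).
Σ = 7.548387. Dividing by the full population N = 45 gives P₁ = 0.168.

0.168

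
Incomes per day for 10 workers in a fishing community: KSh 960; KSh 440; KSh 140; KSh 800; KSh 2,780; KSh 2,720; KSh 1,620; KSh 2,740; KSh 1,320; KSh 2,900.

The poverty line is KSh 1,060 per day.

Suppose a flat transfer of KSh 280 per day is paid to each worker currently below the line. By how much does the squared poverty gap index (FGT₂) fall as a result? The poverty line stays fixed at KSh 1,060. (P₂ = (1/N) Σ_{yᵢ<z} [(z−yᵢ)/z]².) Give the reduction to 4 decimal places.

Before: below the line — KSh 140, KSh 440, KSh 800, KSh 960; squared poverty gap index (FGT₂) = 0.116447.
After the KSh 280 transfer: below the line — KSh 420, KSh 720; squared poverty gap index (FGT₂) = 0.046743.
Reduction = 0.116447 − 0.046743 = 0.0697.

0.0697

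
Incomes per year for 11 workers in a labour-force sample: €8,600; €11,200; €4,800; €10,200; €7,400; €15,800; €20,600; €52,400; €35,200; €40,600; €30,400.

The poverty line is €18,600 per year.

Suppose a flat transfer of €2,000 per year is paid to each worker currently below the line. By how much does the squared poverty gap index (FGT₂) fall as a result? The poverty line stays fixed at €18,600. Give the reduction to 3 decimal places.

Before: below the line — €4,800, €7,400, €8,600, €10,200, €11,200, €15,800; squared poverty gap index (FGT₂) = 0.14427.
After the €2,000 transfer: below the line — €6,800, €9,400, €10,600, €12,200, €13,200, €17,800; squared poverty gap index (FGT₂) = 0.09424.
Reduction = 0.14427 − 0.09424 = 0.050.

0.050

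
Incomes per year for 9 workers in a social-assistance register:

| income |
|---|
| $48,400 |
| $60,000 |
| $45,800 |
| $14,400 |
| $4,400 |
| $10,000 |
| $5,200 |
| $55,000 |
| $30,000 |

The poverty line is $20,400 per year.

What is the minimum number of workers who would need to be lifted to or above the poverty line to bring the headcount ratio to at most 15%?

3

4 of the 9 workers are poor, so H = 4/9 = 0.444.
A headcount ratio of at most 15% allows at most ⌊0.15 × 9⌋ = 1 poor workers.
So at least 4 − 1 = 3 must be lifted.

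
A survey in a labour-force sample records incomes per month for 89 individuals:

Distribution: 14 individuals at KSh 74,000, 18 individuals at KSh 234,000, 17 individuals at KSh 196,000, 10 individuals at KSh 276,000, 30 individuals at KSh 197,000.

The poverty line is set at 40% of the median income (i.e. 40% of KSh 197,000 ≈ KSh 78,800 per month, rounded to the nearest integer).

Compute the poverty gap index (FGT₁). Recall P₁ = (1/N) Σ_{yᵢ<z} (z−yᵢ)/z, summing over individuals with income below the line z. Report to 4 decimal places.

0.0096

Poor units: 14×KSh 74,000 (q = 14 of N = 89).
Gap ratios (z−y)/z: (78800−74000)/78800 = 0.0609 (×14).
Sum of shortfalls = 0.852792; P₁ averages over all N: 0.852792 / 89 = 0.0096.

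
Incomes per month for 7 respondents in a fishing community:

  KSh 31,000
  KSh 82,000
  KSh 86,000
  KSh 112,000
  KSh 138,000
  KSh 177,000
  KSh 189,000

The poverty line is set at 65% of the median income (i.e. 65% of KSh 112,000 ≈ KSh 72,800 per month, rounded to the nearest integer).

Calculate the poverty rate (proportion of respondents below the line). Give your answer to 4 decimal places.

0.1429

1 of the 7 respondents have income below KSh 72,800.
H = 1/7 = 0.1429.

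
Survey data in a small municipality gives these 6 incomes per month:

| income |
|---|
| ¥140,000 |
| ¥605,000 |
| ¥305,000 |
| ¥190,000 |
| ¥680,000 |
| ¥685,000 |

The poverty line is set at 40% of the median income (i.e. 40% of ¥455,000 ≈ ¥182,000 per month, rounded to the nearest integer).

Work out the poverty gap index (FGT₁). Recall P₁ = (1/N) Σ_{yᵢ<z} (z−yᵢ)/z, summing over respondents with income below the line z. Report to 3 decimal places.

0.038

Incomes under z: ¥140,000 (q = 1 of N = 6).
Gap ratios (z−y)/z: (182000−140000)/182000 = 0.2308.
Σ = 0.230769. Dividing by the full population N = 6 gives P₁ = 0.038.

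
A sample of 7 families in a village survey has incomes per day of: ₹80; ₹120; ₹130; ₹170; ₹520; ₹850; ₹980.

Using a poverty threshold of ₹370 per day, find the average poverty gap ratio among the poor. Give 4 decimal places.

0.6622

Poor units: ₹80, ₹120, ₹130, ₹170 (q = 4 of N = 7).
Relative gaps: 0.7838, 0.6757, 0.6486, 0.5405; sum = 2.648649.
I averages over the q = 4 poor units only: 2.648649 / 4 = 0.6622.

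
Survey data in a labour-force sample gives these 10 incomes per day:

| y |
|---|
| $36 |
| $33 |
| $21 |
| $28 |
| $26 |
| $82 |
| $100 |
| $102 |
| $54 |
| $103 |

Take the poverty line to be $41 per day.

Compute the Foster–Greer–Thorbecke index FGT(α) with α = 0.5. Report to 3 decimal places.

0.266

Below the line: $21, $26, $28, $33, $36 (q = 5 of N = 10).
Gap ratios (z−y)/z: (41−21)/41 = 0.4878; (41−26)/41 = 0.3659; (41−28)/41 = 0.3171; (41−33)/41 = 0.1951; (41−36)/41 = 0.1220.
Raised to α = 0.5: 0.69843; 0.60486; 0.56309; 0.44173; 0.34922.
Sum = 2.657322; FGT(0.5) = 2.657322 / 10 = 0.266.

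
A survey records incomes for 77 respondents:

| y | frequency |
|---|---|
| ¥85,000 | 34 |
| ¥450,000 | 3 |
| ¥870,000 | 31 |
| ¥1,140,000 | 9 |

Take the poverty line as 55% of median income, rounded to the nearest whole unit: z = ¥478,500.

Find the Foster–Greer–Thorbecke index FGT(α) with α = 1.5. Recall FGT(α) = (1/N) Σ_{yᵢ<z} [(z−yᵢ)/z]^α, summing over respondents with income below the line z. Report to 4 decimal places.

0.3299

Below the line: 34×¥85,000, 3×¥450,000 (q = 37 of N = 77).
Relative gaps: (478500−85000)/478500 = 0.8224 (×34); (478500−450000)/478500 = 0.0596 (×3).
Raised to α = 1.5: 0.74575 (×34); 0.01454 (×3).
Sum = 25.399162; FGT(1.5) = 25.399162 / 77 = 0.3299.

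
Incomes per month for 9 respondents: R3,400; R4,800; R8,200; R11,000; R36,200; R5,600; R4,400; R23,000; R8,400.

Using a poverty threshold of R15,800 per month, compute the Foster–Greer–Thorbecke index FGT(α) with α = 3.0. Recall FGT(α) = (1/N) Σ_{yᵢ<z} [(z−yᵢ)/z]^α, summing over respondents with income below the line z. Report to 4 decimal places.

Below z: R3,400, R4,400, R4,800, R5,600, R8,200, R8,400, R11,000 (q = 7 of N = 9).
Gap ratios (z−y)/z: (15800−3400)/15800 = 0.7848; (15800−4400)/15800 = 0.7215; (15800−4800)/15800 = 0.6962; (15800−5600)/15800 = 0.6456; (15800−8200)/15800 = 0.4810; (15800−8400)/15800 = 0.4684; (15800−11000)/15800 = 0.3038.
Raised to α = 3.0: 0.48339; 0.37562; 0.33745; 0.26905; 0.11129; 0.10274; 0.02804.
Sum = 1.707565; FGT(3.0) = 1.707565 / 9 = 0.1897.

0.1897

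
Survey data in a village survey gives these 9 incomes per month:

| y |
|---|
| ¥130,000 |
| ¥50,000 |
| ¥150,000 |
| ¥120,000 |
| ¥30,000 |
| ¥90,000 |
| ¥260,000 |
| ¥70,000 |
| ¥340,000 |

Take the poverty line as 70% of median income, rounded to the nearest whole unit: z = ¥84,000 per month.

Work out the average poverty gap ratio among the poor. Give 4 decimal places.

0.4048

Poor units: ¥30,000, ¥50,000, ¥70,000 (q = 3 of N = 9).
Relative gaps: 0.6429, 0.4048, 0.1667; sum = 1.214286.
The income-gap ratio divides by q (the poor only): 1.214286 / 3 = 0.4048.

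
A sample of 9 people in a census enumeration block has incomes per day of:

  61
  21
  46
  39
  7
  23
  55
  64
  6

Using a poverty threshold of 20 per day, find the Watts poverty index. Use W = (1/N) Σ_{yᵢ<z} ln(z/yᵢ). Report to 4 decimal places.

0.2504

Below the line: 6, 7 (q = 2 of N = 9).
Log shortfalls: ln(20/6) = 1.2040; ln(20/7) = 1.0498.
W = 2.253795 / 9 = 0.2504.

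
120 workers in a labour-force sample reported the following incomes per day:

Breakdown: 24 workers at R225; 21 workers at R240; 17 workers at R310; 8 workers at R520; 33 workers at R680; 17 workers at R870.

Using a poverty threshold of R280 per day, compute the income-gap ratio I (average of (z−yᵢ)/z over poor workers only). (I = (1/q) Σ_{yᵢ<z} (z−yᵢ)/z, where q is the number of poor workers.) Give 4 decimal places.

Below the line: 24×R225, 21×R240 (q = 45 of N = 120).
Shortfall ratios (z−y)/z: 0.1964 (×24), 0.1429 (×21); sum = 7.714286.
I averages over the q = 45 poor units only: 7.714286 / 45 = 0.1714.

0.1714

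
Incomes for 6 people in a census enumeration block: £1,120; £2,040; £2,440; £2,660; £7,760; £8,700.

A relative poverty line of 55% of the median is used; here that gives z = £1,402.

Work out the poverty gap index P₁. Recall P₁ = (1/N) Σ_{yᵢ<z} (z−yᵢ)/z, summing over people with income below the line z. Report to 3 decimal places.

Poor units: £1,120 (q = 1 of N = 6).
Relative gaps: (1402−1120)/1402 = 0.2011.
Sum of shortfalls = 0.201141; P₁ averages over all N: 0.201141 / 6 = 0.034.

0.034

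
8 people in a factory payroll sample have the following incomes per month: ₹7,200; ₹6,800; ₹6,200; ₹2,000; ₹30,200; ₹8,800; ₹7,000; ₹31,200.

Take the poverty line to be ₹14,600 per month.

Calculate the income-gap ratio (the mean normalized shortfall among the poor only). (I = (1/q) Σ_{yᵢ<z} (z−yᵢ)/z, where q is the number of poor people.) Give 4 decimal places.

Incomes under z: ₹2,000, ₹6,200, ₹6,800, ₹7,000, ₹7,200, ₹8,800 (q = 6 of N = 8).
Relative gaps: 0.8630, 0.5753, 0.5342, 0.5205, 0.5068, 0.3973; sum = 3.397260.
I averages over the q = 6 poor units only: 3.397260 / 6 = 0.5662.

0.5662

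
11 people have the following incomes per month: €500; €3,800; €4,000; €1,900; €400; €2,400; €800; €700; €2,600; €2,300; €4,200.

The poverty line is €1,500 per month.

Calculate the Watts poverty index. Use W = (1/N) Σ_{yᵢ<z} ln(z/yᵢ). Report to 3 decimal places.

Below the line: €400, €500, €700, €800 (q = 4 of N = 11).
Log shortfalls: ln(1500/400) = 1.3218; ln(1500/500) = 1.0986; ln(1500/700) = 0.7621; ln(1500/800) = 0.6286.
W = 3.811117 / 11 = 0.346.

0.346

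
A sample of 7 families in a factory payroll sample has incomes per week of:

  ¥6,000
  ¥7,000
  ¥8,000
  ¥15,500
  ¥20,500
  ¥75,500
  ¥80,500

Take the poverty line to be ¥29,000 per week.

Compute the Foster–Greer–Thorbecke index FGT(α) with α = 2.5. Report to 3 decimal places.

0.243

Incomes under z: ¥6,000, ¥7,000, ¥8,000, ¥15,500, ¥20,500 (q = 5 of N = 7).
Gap ratios (z−y)/z: (29000−6000)/29000 = 0.7931; (29000−7000)/29000 = 0.7586; (29000−8000)/29000 = 0.7241; (29000−15500)/29000 = 0.4655; (29000−20500)/29000 = 0.2931.
Raised to α = 2.5: 0.56018; 0.50126; 0.44622; 0.14786; 0.04651.
Sum = 1.702026; FGT(2.5) = 1.702026 / 7 = 0.243.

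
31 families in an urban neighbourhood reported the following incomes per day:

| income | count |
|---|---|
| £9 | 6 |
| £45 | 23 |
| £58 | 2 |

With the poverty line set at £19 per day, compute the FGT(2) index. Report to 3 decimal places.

Below z: 6×£9 (q = 6 of N = 31).
Relative gaps: (19−9)/19 = 0.5263 (×6).
Squared: 0.2770 (×6).
Sum = 1.662050; P₂ = 1.662050 / 31 = 0.054.

0.054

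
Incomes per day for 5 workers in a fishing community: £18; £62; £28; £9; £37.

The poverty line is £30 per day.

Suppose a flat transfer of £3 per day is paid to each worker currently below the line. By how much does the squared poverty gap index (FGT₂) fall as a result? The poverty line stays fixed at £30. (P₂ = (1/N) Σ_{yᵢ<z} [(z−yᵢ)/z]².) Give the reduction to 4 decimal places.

Before: below the line — £9, £18, £28; squared poverty gap index (FGT₂) = 0.130889.
After the £3 transfer: below the line — £12, £21; squared poverty gap index (FGT₂) = 0.090000.
Reduction = 0.130889 − 0.090000 = 0.0409.

0.0409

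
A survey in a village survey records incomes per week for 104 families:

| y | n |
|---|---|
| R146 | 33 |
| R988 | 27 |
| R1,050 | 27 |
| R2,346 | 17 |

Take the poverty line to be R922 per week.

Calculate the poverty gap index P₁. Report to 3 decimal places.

0.267

Incomes under z: 33×R146 (q = 33 of N = 104).
Gap ratios (z−y)/z: (922−146)/922 = 0.8416 (×33).
Σ = 27.774403. Dividing by the full population N = 104 gives P₁ = 0.267.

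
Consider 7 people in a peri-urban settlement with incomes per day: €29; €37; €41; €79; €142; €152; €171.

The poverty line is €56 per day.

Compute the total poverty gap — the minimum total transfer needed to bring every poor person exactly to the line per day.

€61

Incomes under z: €29, €37, €41 (q = 3 of N = 7).
Individual gaps: 56−29 = 27; 56−37 = 19; 56−41 = 15.
Aggregate gap = €61.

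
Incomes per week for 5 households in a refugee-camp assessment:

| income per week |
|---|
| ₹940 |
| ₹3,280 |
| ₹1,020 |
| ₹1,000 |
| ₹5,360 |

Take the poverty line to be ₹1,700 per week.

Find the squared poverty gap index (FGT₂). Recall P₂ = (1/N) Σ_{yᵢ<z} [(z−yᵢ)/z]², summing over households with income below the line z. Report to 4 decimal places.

0.1059

Below z: ₹940, ₹1,000, ₹1,020 (q = 3 of N = 5).
Relative gaps: (1700−940)/1700 = 0.4471; (1700−1000)/1700 = 0.4118; (1700−1020)/1700 = 0.4000.
Squared: 0.1999; 0.1696; 0.1600.
Sum = 0.529412; P₂ = 0.529412 / 5 = 0.1059.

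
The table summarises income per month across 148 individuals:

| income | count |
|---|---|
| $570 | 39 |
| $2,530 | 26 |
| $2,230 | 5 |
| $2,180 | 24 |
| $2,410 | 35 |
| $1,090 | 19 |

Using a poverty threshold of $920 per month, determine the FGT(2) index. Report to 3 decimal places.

0.038

Incomes under z: 39×$570 (q = 39 of N = 148).
Shortfall ratios: (920−570)/920 = 0.3804 (×39).
Squared: 0.1447 (×39).
Sum = 5.644494; P₂ = 5.644494 / 148 = 0.038.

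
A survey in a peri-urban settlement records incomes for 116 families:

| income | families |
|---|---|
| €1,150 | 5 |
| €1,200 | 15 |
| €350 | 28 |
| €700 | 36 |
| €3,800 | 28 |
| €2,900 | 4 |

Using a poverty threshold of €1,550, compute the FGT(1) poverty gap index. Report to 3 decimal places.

Incomes under z: 28×€350, 36×€700, 5×€1,150, 15×€1,200 (q = 84 of N = 116).
Shortfall ratios: (1550−350)/1550 = 0.7742 (×28); (1550−700)/1550 = 0.5484 (×36); (1550−1150)/1550 = 0.2581 (×5); (1550−1200)/1550 = 0.2258 (×15).
Sum of shortfalls = 46.096774; P₁ averages over all N: 46.096774 / 116 = 0.397.

0.397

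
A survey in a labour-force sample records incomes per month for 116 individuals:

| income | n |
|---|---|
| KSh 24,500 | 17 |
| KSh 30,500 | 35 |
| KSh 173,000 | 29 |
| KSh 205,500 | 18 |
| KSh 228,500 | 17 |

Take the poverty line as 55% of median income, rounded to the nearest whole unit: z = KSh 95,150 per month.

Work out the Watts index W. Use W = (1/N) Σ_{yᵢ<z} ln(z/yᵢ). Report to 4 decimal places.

0.5421

Incomes under z: 17×KSh 24,500, 35×KSh 30,500 (q = 52 of N = 116).
Log gaps: ln(95150/24500) = 1.3568 (×17); ln(95150/30500) = 1.1377 (×35).
W = 62.885762 / 116 = 0.5421.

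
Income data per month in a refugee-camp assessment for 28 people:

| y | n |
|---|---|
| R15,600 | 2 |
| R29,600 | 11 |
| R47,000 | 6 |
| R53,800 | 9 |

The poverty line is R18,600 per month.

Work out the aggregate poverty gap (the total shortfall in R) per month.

R6,000

Below z: 2×R15,600 (q = 2 of N = 28).
Individual gaps: 2×(18600−15600) = 6000.
Aggregate gap = R6,000.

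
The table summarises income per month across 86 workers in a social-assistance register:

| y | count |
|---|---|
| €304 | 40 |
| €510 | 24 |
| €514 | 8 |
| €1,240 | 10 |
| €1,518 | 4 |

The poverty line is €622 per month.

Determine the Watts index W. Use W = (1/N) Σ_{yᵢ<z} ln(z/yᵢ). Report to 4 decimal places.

0.4061

Incomes under z: 40×€304, 24×€510, 8×€514 (q = 72 of N = 86).
ln(z/y) terms: ln(622/304) = 0.7159 (×40); ln(622/510) = 0.1985 (×24); ln(622/514) = 0.1907 (×8).
W = 34.926935 / 86 = 0.4061.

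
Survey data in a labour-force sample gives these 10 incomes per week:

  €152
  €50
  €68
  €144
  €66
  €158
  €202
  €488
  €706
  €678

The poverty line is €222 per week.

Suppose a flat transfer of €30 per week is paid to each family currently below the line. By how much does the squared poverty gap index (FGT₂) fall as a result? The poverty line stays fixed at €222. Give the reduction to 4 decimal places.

Before: below the line — €50, €66, €68, €144, €152, €158, €202; squared poverty gap index (FGT₂) = 0.188938.
After the €30 transfer: below the line — €80, €96, €98, €174, €182, €188; squared poverty gap index (FGT₂) = 0.114593.
Reduction = 0.188938 − 0.114593 = 0.0743.

0.0743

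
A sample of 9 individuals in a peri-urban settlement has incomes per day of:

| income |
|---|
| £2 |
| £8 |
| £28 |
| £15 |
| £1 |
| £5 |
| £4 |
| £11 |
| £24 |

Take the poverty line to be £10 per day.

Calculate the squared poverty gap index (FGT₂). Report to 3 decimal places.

0.233

Poor units: £1, £2, £4, £5, £8 (q = 5 of N = 9).
Relative gaps: (10−1)/10 = 0.9000; (10−2)/10 = 0.8000; (10−4)/10 = 0.6000; (10−5)/10 = 0.5000; (10−8)/10 = 0.2000.
Squared: 0.8100; 0.6400; 0.3600; 0.2500; 0.0400.
Sum = 2.100000; P₂ = 2.100000 / 9 = 0.233.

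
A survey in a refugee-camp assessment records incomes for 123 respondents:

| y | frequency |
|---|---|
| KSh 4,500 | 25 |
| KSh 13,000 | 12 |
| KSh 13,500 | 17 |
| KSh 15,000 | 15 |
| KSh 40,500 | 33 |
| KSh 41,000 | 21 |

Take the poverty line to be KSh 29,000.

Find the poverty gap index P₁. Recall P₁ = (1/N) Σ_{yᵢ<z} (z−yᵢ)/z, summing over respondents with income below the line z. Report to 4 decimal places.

0.3583

Poor units: 25×KSh 4,500, 12×KSh 13,000, 17×KSh 13,500, 15×KSh 15,000 (q = 69 of N = 123).
Normalized shortfalls: (29000−4500)/29000 = 0.8448 (×25); (29000−13000)/29000 = 0.5517 (×12); (29000−13500)/29000 = 0.5345 (×17); (29000−15000)/29000 = 0.4828 (×15).
Sum of shortfalls = 44.068966; P₁ averages over all N: 44.068966 / 123 = 0.3583.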